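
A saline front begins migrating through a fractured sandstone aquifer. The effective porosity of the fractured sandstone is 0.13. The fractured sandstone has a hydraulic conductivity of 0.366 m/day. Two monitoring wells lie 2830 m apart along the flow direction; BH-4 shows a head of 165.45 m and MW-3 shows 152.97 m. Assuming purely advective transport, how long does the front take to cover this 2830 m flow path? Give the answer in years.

624

Hydraulic gradient i = (165.45 − 152.97) / 2830 = 12.48 / 2830 = 0.004410.
Darcy flux q = K · i = 0.3660 × 0.004410 = 0.001614 m/day.
Seepage velocity v = q / n_e = 0.001614 / 0.13 = 0.01242 m/day.
Travel time t = L / v = 2830 / 0.01242 = 2.279e+05 days = 624.1 years.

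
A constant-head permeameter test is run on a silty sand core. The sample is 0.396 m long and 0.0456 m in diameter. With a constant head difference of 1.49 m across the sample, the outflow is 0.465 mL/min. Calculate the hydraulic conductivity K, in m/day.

Cross-sectional area A = π·(d/2)² = π × (0.0456/2)² = 0.001633 m².
Convert discharge: 0.465 mL/min = 7.750e-09 m³/s.
Darcy's law rearranged: K = Q·L / (A·Δh) = 7.750e-09 × 0.396 / (0.001633 × 1.49) = 1.261e-06 m/s = 0.1090 m/day.

0.109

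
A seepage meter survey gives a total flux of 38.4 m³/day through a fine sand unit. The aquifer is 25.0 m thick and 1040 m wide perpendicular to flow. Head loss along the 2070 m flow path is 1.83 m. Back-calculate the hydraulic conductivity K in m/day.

Cross-sectional area A = 1040 × 25.0 = 26000 m².
Hydraulic gradient i = Δh / L = 1.83 / 2070 = 0.0008841.
From Q = K·A·i, K = Q / (A·i) = 38.4 / (26000 × 0.0008841) = 1.671 m/day.

1.67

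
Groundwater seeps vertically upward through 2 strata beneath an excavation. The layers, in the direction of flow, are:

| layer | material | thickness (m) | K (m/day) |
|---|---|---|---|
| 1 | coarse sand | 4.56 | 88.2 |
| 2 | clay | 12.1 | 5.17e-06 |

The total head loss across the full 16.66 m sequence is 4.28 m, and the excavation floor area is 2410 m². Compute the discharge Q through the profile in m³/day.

Flow is perpendicular to layering, so the layers act in series and the equivalent K is the thickness-weighted harmonic mean.
Total thickness L = 4.56 + 12.1 = 16.66 m.
Σ(b_i/K_i) = 4.56/88.2 + 12.1/5.17e-06 = 2.340e+06 d.
K_eq = L / Σ(b_i/K_i) = 16.66 / 2.340e+06 = 7.118e-06 m/day.
Q = K_eq · A · (Δh/L) = 7.118e-06 × 2410 × (4.28/16.66) = 0.004407 m³/day.

0.00441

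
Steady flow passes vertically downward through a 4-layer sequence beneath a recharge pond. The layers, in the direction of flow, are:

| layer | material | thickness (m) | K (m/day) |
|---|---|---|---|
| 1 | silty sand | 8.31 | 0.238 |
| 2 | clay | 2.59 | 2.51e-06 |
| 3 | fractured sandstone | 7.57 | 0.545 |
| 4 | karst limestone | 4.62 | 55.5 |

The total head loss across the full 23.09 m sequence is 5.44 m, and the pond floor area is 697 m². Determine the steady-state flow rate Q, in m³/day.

Flow is perpendicular to layering, so the layers act in series and the equivalent K is the thickness-weighted harmonic mean.
Total thickness L = 8.31 + 2.59 + 7.57 + 4.62 = 23.09 m.
Σ(b_i/K_i) = 8.31/0.238 + 2.59/2.51e-06 + 7.57/0.545 + 4.62/55.5 = 1.032e+06 d.
K_eq = L / Σ(b_i/K_i) = 23.09 / 1.032e+06 = 2.238e-05 m/day.
Q = K_eq · A · (Δh/L) = 2.238e-05 × 697 × (5.44/23.09) = 0.003674 m³/day.

0.00367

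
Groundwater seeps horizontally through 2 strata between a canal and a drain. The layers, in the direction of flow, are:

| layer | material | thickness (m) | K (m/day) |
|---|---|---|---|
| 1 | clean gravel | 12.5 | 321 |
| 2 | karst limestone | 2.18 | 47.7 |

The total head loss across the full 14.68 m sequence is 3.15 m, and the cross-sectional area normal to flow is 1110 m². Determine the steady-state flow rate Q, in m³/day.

Flow is perpendicular to layering, so the layers act in series and the equivalent K is the thickness-weighted harmonic mean.
Total thickness L = 12.5 + 2.18 = 14.68 m.
Σ(b_i/K_i) = 12.5/321 + 2.18/47.7 = 0.08464 d.
K_eq = L / Σ(b_i/K_i) = 14.68 / 0.08464 = 173.4 m/day.
Q = K_eq · A · (Δh/L) = 173.4 × 1110 × (3.15/14.68) = 41309 m³/day.

41300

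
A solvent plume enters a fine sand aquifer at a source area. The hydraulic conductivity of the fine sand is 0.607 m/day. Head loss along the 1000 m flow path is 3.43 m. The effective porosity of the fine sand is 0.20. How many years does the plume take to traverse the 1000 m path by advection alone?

Hydraulic gradient i = Δh / L = 3.43 / 1000 = 0.003430.
Darcy flux q = K · i = 0.6070 × 0.003430 = 0.002082 m/day.
Seepage velocity v = q / n_e = 0.002082 / 0.20 = 0.01041 m/day.
Travel time t = L / v = 1000 / 0.01041 = 96061 days = 263.0 years.

263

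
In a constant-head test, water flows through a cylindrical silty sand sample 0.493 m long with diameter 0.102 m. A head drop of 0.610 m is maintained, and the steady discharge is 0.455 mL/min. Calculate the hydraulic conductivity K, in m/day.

0.0648

Cross-sectional area A = π·(d/2)² = π × (0.102/2)² = 0.008171 m².
Convert discharge: 0.455 mL/min = 7.583e-09 m³/s.
Darcy's law rearranged: K = Q·L / (A·Δh) = 7.583e-09 × 0.493 / (0.008171 × 0.610) = 7.500e-07 m/s = 0.06480 m/day.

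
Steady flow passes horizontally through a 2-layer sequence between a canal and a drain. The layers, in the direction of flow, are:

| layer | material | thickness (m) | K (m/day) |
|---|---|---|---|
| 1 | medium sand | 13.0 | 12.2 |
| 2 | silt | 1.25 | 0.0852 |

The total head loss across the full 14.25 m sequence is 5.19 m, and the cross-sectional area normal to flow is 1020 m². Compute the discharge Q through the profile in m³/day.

336

Flow is perpendicular to layering, so the layers act in series and the equivalent K is the thickness-weighted harmonic mean.
Total thickness L = 13.0 + 1.25 = 14.25 m.
Σ(b_i/K_i) = 13.0/12.2 + 1.25/0.0852 = 15.74 d.
K_eq = L / Σ(b_i/K_i) = 14.25 / 15.74 = 0.9055 m/day.
Q = K_eq · A · (Δh/L) = 0.9055 × 1020 × (5.19/14.25) = 336.4 m³/day.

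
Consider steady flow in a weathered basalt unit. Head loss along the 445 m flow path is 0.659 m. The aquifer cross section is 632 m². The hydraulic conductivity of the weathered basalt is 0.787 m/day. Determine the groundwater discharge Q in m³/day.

0.737

Hydraulic gradient i = Δh / L = 0.659 / 445 = 0.001481.
Darcy's law: Q = K · A · i = 0.7870 × 632.0 × 0.001481 = 0.7366 m³/day.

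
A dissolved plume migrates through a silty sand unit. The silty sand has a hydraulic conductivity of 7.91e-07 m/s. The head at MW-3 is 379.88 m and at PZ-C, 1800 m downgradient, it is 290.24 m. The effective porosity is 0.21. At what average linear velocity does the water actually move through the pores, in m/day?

0.0162

Convert K: 7.91e-07 m/s × 86400 = 0.06834 m/day.
Hydraulic gradient i = (379.88 − 290.24) / 1800 = 89.64 / 1800 = 0.04980.
Darcy flux q = K · i = 0.06834 × 0.04980 = 0.003403 m/day.
Seepage velocity v = q / n_e = 0.003403 / 0.21 = 0.01621 m/day.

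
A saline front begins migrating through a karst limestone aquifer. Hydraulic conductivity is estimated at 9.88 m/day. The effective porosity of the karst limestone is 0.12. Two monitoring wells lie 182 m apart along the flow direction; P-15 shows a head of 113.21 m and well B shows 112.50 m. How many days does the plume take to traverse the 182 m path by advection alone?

567

Hydraulic gradient i = (113.21 − 112.50) / 182 = 0.71 / 182 = 0.003901.
Darcy flux q = K · i = 9.880 × 0.003901 = 0.03854 m/day.
Seepage velocity v = q / n_e = 0.03854 / 0.12 = 0.3212 m/day.
Travel time t = L / v = 182 / 0.3212 = 566.6 days.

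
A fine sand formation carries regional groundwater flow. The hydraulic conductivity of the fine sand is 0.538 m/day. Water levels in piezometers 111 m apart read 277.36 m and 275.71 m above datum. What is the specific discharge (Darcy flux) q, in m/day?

0.00800

Hydraulic gradient i = (277.36 − 275.71) / 111 = 1.65 / 111 = 0.01486.
Specific discharge q = K · i = 0.5380 × 0.01486 = 0.007997 m/day.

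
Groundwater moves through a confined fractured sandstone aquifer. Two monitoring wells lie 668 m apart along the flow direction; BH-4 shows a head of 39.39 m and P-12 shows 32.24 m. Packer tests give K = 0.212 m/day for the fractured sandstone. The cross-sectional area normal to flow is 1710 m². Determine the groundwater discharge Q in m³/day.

Hydraulic gradient i = (39.39 − 32.24) / 668 = 7.15 / 668 = 0.01070.
Darcy's law: Q = K · A · i = 0.2120 × 1710 × 0.01070 = 3.880 m³/day.

3.88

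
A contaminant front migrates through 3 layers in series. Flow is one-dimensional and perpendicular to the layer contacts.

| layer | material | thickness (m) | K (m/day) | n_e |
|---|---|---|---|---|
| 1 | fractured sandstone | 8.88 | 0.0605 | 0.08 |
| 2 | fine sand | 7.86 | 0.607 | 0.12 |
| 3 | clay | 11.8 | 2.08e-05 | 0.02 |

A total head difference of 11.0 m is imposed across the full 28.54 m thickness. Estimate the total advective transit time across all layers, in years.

With flow normal to the layers, continuity requires the same specific discharge q through every layer.
Σ(b_i/K_i) = 8.88/0.0605 + 7.86/0.607 + 11.8/2.08e-05 = 5.675e+05 d.
q = Δh / Σ(b_i/K_i) = 11.0 / 5.675e+05 = 1.938e-05 m/day.
In each layer the seepage velocity is v_i = q/n_i, so the layer transit time is t_i = b_i·n_i / q:
  layer 1 (fractured sandstone): t_1 = 8.88 × 0.08 / 1.938e-05 = 36648 d
  layer 2 (fine sand): t_2 = 7.86 × 0.12 / 1.938e-05 = 48658 d
  layer 3 (clay): t_3 = 11.8 × 0.02 / 1.938e-05 = 12175 d
Total t = Σ t_i = 97481 days = 266.9 years.

267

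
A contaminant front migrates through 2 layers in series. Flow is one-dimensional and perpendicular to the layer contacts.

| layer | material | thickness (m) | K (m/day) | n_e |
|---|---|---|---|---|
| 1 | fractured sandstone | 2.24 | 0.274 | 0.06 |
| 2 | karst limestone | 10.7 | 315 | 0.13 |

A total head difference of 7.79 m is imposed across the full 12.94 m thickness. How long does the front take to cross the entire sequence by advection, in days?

1.61

With flow normal to the layers, continuity requires the same specific discharge q through every layer.
Σ(b_i/K_i) = 2.24/0.274 + 10.7/315 = 8.209 d.
q = Δh / Σ(b_i/K_i) = 7.79 / 8.209 = 0.9489 m/day.
In each layer the seepage velocity is v_i = q/n_i, so the layer transit time is t_i = b_i·n_i / q:
  layer 1 (fractured sandstone): t_1 = 2.24 × 0.06 / 0.9489 = 0.1416 d
  layer 2 (karst limestone): t_2 = 10.7 × 0.13 / 0.9489 = 1.466 d
Total t = Σ t_i = 1.607 days.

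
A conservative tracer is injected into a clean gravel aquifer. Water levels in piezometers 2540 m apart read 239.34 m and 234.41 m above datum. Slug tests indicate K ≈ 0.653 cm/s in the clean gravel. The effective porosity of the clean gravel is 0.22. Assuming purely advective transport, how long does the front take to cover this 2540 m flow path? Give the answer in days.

Convert K: 0.653 cm/s × 864 = 564.2 m/day.
Hydraulic gradient i = (239.34 − 234.41) / 2540 = 4.93 / 2540 = 0.001941.
Darcy flux q = K · i = 564.2 × 0.001941 = 1.095 m/day.
Seepage velocity v = q / n_e = 1.095 / 0.22 = 4.978 m/day.
Travel time t = L / v = 2540 / 4.978 = 510.3 days.

510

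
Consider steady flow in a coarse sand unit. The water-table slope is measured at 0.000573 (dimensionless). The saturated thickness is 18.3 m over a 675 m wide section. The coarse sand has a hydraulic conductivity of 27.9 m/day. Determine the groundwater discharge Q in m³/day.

197

Cross-sectional area A = 675 × 18.3 = 12352 m².
Hydraulic gradient i = 0.000573.
Darcy's law: Q = K · A · i = 27.90 × 12352 × 0.0005730 = 197.5 m³/day.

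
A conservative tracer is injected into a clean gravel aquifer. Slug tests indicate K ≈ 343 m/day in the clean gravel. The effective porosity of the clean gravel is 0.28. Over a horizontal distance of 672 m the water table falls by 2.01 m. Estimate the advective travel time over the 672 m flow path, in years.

0.502

Hydraulic gradient i = Δh / L = 2.01 / 672 = 0.002991.
Darcy flux q = K · i = 343.0 × 0.002991 = 1.026 m/day.
Seepage velocity v = q / n_e = 1.026 / 0.28 = 3.664 m/day.
Travel time t = L / v = 672 / 3.664 = 183.4 days = 0.5021 years.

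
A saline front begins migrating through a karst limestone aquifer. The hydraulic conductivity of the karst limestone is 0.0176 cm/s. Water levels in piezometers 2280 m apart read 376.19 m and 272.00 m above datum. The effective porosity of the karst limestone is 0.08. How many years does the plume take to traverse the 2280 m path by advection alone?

0.719

Convert K: 0.0176 cm/s × 864 = 15.21 m/day.
Hydraulic gradient i = (376.19 − 272.00) / 2280 = 104.19 / 2280 = 0.04570.
Darcy flux q = K · i = 15.21 × 0.04570 = 0.6949 m/day.
Seepage velocity v = q / n_e = 0.6949 / 0.08 = 8.686 m/day.
Travel time t = L / v = 2280 / 8.686 = 262.5 days = 0.7186 years.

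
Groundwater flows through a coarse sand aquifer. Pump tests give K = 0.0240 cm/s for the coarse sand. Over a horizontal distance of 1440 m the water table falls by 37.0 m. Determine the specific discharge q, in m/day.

Convert K: 0.0240 cm/s × 864 = 20.74 m/day.
Hydraulic gradient i = Δh / L = 37.0 / 1440 = 0.02569.
Specific discharge q = K · i = 20.74 × 0.02569 = 0.5328 m/day.

0.533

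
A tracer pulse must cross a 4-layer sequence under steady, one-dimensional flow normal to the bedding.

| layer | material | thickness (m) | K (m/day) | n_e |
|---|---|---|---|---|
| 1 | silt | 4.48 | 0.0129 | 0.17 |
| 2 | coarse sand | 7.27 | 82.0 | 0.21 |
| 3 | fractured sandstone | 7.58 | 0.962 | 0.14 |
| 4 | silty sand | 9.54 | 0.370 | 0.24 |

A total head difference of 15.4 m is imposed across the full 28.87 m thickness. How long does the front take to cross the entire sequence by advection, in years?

With flow normal to the layers, continuity requires the same specific discharge q through every layer.
Σ(b_i/K_i) = 4.48/0.0129 + 7.27/82.0 + 7.58/0.962 + 9.54/0.370 = 381.0 d.
q = Δh / Σ(b_i/K_i) = 15.4 / 381.0 = 0.04042 m/day.
In each layer the seepage velocity is v_i = q/n_i, so the layer transit time is t_i = b_i·n_i / q:
  layer 1 (silt): t_1 = 4.48 × 0.17 / 0.04042 = 18.84 d
  layer 2 (coarse sand): t_2 = 7.27 × 0.21 / 0.04042 = 37.77 d
  layer 3 (fractured sandstone): t_3 = 7.58 × 0.14 / 0.04042 = 26.26 d
  layer 4 (silty sand): t_4 = 9.54 × 0.24 / 0.04042 = 56.65 d
Total t = Σ t_i = 139.5 days = 0.3820 years.

0.382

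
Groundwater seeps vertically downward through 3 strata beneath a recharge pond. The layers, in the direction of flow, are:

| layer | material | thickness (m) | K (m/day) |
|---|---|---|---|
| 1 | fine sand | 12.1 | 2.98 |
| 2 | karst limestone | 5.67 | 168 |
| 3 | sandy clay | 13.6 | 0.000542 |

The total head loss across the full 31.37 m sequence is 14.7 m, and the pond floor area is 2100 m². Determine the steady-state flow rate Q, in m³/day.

Flow is perpendicular to layering, so the layers act in series and the equivalent K is the thickness-weighted harmonic mean.
Total thickness L = 12.1 + 5.67 + 13.6 = 31.37 m.
Σ(b_i/K_i) = 12.1/2.98 + 5.67/168 + 13.6/0.000542 = 25096 d.
K_eq = L / Σ(b_i/K_i) = 31.37 / 25096 = 0.001250 m/day.
Q = K_eq · A · (Δh/L) = 0.001250 × 2100 × (14.7/31.37) = 1.230 m³/day.

1.23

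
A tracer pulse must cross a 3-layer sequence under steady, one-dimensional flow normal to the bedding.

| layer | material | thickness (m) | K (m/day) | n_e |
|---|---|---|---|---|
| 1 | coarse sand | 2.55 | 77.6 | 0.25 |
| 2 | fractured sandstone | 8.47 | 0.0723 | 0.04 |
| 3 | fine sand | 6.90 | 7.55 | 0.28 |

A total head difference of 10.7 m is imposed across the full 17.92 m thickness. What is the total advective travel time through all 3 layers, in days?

32.1

With flow normal to the layers, continuity requires the same specific discharge q through every layer.
Σ(b_i/K_i) = 2.55/77.6 + 8.47/0.0723 + 6.90/7.55 = 118.1 d.
q = Δh / Σ(b_i/K_i) = 10.7 / 118.1 = 0.09060 m/day.
In each layer the seepage velocity is v_i = q/n_i, so the layer transit time is t_i = b_i·n_i / q:
  layer 1 (coarse sand): t_1 = 2.55 × 0.25 / 0.09060 = 7.036 d
  layer 2 (fractured sandstone): t_2 = 8.47 × 0.04 / 0.09060 = 3.739 d
  layer 3 (fine sand): t_3 = 6.90 × 0.28 / 0.09060 = 21.32 d
Total t = Σ t_i = 32.10 days.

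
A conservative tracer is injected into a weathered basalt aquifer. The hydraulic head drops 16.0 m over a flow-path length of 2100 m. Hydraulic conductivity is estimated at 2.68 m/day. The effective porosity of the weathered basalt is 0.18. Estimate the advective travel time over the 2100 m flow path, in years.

50.7

Hydraulic gradient i = Δh / L = 16.0 / 2100 = 0.007619.
Darcy flux q = K · i = 2.680 × 0.007619 = 0.02042 m/day.
Seepage velocity v = q / n_e = 0.02042 / 0.18 = 0.1134 m/day.
Travel time t = L / v = 2100 / 0.1134 = 18512 days = 50.68 years.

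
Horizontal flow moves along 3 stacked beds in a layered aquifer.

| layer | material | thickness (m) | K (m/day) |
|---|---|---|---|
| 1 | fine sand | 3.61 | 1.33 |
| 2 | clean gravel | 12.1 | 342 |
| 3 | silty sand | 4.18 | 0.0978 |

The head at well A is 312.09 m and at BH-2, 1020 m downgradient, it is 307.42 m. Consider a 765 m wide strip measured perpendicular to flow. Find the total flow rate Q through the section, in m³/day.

14500

Flow is parallel to layering, so each bed carries its own Darcy discharge and the transmissivities add.
Σ(K_i·b_i) = 1.33×3.61 + 342×12.1 + 0.0978×4.18 = 4143 m²/day.
Hydraulic gradient i = (312.09 − 307.42) / 1020 = 4.67 / 1020 = 0.004578.
Q = Σ(K_i·b_i) · W · i = 4143 × 765 × 0.004578 = 14512 m³/day.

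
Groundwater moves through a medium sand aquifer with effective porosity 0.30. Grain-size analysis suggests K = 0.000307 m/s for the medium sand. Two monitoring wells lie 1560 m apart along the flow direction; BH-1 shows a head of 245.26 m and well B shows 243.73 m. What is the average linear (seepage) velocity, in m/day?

Convert K: 0.000307 m/s × 86400 = 26.52 m/day.
Hydraulic gradient i = (245.26 − 243.73) / 1560 = 1.53 / 1560 = 0.0009808.
Darcy flux q = K · i = 26.52 × 0.0009808 = 0.02601 m/day.
Seepage velocity v = q / n_e = 0.02601 / 0.30 = 0.08672 m/day.

0.0867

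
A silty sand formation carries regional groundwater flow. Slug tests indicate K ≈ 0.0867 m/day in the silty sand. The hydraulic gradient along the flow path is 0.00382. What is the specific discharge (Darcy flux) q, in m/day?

Hydraulic gradient i = 0.00382.
Specific discharge q = K · i = 0.08670 × 0.003820 = 0.0003312 m/day.

0.000331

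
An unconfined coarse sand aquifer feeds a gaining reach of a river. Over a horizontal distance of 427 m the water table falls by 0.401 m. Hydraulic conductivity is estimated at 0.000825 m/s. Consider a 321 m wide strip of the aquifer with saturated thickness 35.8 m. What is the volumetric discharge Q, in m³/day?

Convert K: 0.000825 m/s × 86400 = 71.28 m/day.
Cross-sectional area A = 321 × 35.8 = 11492 m².
Hydraulic gradient i = Δh / L = 0.401 / 427 = 0.0009391.
Darcy's law: Q = K · A · i = 71.28 × 11492 × 0.0009391 = 769.3 m³/day.

769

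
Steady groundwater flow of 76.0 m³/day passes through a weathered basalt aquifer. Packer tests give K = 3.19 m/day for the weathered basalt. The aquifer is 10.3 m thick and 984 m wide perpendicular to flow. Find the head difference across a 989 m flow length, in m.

Cross-sectional area A = 984 × 10.3 = 10135 m².
From Q = K·A·i, i = Q / (K·A) = 76.0 / (3.190 × 10135) = 0.002351.
Head loss Δh = i · L = 0.002351 × 989 = 2.325 m.

2.32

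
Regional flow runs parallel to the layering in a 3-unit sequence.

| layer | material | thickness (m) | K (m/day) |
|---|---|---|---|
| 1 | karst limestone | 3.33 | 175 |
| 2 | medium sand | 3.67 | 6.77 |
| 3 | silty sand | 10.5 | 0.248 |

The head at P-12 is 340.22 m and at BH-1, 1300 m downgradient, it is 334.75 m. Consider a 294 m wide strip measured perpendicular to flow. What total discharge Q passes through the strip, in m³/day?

Flow is parallel to layering, so each bed carries its own Darcy discharge and the transmissivities add.
Σ(K_i·b_i) = 175×3.33 + 6.77×3.67 + 0.248×10.5 = 610.2 m²/day.
Hydraulic gradient i = (340.22 − 334.75) / 1300 = 5.47 / 1300 = 0.004208.
Q = Σ(K_i·b_i) · W · i = 610.2 × 294 × 0.004208 = 754.9 m³/day.

755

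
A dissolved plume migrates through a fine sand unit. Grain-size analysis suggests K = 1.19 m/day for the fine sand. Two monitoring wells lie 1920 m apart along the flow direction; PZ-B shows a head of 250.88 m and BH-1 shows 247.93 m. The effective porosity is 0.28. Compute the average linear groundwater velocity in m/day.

0.00653

Hydraulic gradient i = (250.88 − 247.93) / 1920 = 2.95 / 1920 = 0.001536.
Darcy flux q = K · i = 1.190 × 0.001536 = 0.001828 m/day.
Seepage velocity v = q / n_e = 0.001828 / 0.28 = 0.006530 m/day.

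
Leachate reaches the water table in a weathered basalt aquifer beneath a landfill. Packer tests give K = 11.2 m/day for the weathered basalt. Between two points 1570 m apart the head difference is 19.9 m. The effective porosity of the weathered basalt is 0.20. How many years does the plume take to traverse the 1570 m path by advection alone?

6.06

Hydraulic gradient i = Δh / L = 19.9 / 1570 = 0.01268.
Darcy flux q = K · i = 11.20 × 0.01268 = 0.1420 m/day.
Seepage velocity v = q / n_e = 0.1420 / 0.20 = 0.7098 m/day.
Travel time t = L / v = 1570 / 0.7098 = 2212 days = 6.056 years.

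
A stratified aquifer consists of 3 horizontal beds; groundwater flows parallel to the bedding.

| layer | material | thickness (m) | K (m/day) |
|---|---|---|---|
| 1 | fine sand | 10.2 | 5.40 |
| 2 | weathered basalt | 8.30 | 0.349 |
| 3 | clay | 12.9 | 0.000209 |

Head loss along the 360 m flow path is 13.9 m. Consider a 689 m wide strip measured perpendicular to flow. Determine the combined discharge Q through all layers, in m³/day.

Flow is parallel to layering, so each bed carries its own Darcy discharge and the transmissivities add.
Σ(K_i·b_i) = 5.40×10.2 + 0.349×8.30 + 0.000209×12.9 = 57.98 m²/day.
Hydraulic gradient i = Δh / L = 13.9 / 360 = 0.03861.
Q = Σ(K_i·b_i) · W · i = 57.98 × 689 × 0.03861 = 1542 m³/day.

1540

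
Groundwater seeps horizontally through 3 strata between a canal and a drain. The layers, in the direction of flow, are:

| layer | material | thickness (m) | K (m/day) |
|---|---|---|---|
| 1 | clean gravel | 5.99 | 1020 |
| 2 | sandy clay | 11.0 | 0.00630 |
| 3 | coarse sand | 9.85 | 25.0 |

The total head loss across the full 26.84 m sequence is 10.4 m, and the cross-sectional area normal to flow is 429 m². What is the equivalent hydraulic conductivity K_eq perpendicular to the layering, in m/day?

Flow is perpendicular to layering, so the layers act in series and the equivalent K is the thickness-weighted harmonic mean.
Total thickness L = 5.99 + 11.0 + 9.85 = 26.84 m.
Σ(b_i/K_i) = 5.99/1020 + 11.0/0.00630 + 9.85/25.0 = 1746 d.
K_eq = L / Σ(b_i/K_i) = 26.84 / 1746 = 0.01537 m/day.

0.0154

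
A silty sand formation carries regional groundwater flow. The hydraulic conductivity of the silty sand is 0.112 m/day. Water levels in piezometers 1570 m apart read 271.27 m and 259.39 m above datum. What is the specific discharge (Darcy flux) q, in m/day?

Hydraulic gradient i = (271.27 − 259.39) / 1570 = 11.88 / 1570 = 0.007567.
Specific discharge q = K · i = 0.1120 × 0.007567 = 0.0008475 m/day.

0.000847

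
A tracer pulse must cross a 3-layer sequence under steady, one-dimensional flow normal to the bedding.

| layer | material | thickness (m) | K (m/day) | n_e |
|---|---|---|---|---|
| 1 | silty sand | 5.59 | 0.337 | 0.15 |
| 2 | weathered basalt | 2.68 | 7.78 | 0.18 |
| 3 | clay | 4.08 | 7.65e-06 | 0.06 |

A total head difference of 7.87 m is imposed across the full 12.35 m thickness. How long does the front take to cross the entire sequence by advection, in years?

With flow normal to the layers, continuity requires the same specific discharge q through every layer.
Σ(b_i/K_i) = 5.59/0.337 + 2.68/7.78 + 4.08/7.65e-06 = 5.334e+05 d.
q = Δh / Σ(b_i/K_i) = 7.87 / 5.334e+05 = 1.476e-05 m/day.
In each layer the seepage velocity is v_i = q/n_i, so the layer transit time is t_i = b_i·n_i / q:
  layer 1 (silty sand): t_1 = 5.59 × 0.15 / 1.476e-05 = 56825 d
  layer 2 (weathered basalt): t_2 = 2.68 × 0.18 / 1.476e-05 = 32692 d
  layer 3 (clay): t_3 = 4.08 × 0.06 / 1.476e-05 = 16590 d
Total t = Σ t_i = 1.061e+05 days = 290.5 years.

291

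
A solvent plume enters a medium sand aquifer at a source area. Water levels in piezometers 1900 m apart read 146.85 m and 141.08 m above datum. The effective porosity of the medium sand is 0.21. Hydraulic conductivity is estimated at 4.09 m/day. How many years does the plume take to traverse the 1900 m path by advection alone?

88.0

Hydraulic gradient i = (146.85 − 141.08) / 1900 = 5.77 / 1900 = 0.003037.
Darcy flux q = K · i = 4.090 × 0.003037 = 0.01242 m/day.
Seepage velocity v = q / n_e = 0.01242 / 0.21 = 0.05915 m/day.
Travel time t = L / v = 1900 / 0.05915 = 32124 days = 87.95 years.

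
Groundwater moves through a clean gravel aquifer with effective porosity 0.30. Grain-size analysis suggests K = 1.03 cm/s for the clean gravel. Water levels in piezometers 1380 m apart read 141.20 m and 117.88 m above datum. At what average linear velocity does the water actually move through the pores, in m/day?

50.1

Convert K: 1.03 cm/s × 864 = 889.9 m/day.
Hydraulic gradient i = (141.20 − 117.88) / 1380 = 23.32 / 1380 = 0.01690.
Darcy flux q = K · i = 889.9 × 0.01690 = 15.04 m/day.
Seepage velocity v = q / n_e = 15.04 / 0.30 = 50.13 m/day.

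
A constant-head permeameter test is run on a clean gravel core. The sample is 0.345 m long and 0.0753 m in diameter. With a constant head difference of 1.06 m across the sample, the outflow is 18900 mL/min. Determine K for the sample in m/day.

1990

Cross-sectional area A = π·(d/2)² = π × (0.0753/2)² = 0.004453 m².
Convert discharge: 18900 mL/min = 0.0003150 m³/s.
Darcy's law rearranged: K = Q·L / (A·Δh) = 0.0003150 × 0.345 / (0.004453 × 1.06) = 0.02302 m/s = 1989 m/day.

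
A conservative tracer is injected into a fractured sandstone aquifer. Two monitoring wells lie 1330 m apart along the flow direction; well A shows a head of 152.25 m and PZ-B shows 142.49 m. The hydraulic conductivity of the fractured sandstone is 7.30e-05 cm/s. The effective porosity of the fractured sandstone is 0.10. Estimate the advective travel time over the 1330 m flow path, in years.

787

Convert K: 7.30e-05 cm/s × 864 = 0.06307 m/day.
Hydraulic gradient i = (152.25 − 142.49) / 1330 = 9.76 / 1330 = 0.007338.
Darcy flux q = K · i = 0.06307 × 0.007338 = 0.0004628 m/day.
Seepage velocity v = q / n_e = 0.0004628 / 0.10 = 0.004628 m/day.
Travel time t = L / v = 1330 / 0.004628 = 2.874e+05 days = 786.7 years.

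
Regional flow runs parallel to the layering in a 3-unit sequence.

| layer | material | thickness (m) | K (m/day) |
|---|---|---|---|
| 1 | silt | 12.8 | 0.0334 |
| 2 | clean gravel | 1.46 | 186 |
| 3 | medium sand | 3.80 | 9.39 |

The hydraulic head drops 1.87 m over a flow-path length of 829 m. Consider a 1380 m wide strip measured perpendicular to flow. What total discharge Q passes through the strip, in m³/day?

Flow is parallel to layering, so each bed carries its own Darcy discharge and the transmissivities add.
Σ(K_i·b_i) = 0.0334×12.8 + 186×1.46 + 9.39×3.80 = 307.7 m²/day.
Hydraulic gradient i = Δh / L = 1.87 / 829 = 0.002256.
Q = Σ(K_i·b_i) · W · i = 307.7 × 1380 × 0.002256 = 957.7 m³/day.

958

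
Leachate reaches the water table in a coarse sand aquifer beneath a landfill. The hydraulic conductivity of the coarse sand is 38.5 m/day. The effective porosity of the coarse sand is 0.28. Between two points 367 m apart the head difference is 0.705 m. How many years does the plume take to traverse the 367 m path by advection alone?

3.80

Hydraulic gradient i = Δh / L = 0.705 / 367 = 0.001921.
Darcy flux q = K · i = 38.50 × 0.001921 = 0.07396 m/day.
Seepage velocity v = q / n_e = 0.07396 / 0.28 = 0.2641 m/day.
Travel time t = L / v = 367 / 0.2641 = 1389 days = 3.804 years.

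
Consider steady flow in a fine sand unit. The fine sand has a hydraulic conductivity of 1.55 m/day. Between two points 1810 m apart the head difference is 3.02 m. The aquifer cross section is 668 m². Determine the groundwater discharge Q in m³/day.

Hydraulic gradient i = Δh / L = 3.02 / 1810 = 0.001669.
Darcy's law: Q = K · A · i = 1.550 × 668.0 × 0.001669 = 1.728 m³/day.

1.73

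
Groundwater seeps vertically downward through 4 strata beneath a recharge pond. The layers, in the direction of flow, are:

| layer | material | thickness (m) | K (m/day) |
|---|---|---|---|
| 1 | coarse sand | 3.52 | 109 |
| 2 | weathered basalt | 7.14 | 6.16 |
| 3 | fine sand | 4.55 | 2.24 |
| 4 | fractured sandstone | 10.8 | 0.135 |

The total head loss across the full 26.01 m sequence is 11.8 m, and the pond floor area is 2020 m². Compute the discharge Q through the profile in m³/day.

286

Flow is perpendicular to layering, so the layers act in series and the equivalent K is the thickness-weighted harmonic mean.
Total thickness L = 3.52 + 7.14 + 4.55 + 10.8 = 26.01 m.
Σ(b_i/K_i) = 3.52/109 + 7.14/6.16 + 4.55/2.24 + 10.8/0.135 = 83.22 d.
K_eq = L / Σ(b_i/K_i) = 26.01 / 83.22 = 0.3125 m/day.
Q = K_eq · A · (Δh/L) = 0.3125 × 2020 × (11.8/26.01) = 286.4 m³/day.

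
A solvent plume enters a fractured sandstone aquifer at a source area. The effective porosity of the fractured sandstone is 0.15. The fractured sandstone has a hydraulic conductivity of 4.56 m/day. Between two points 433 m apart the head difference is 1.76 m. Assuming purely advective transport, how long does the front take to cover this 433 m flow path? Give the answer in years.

Hydraulic gradient i = Δh / L = 1.76 / 433 = 0.004065.
Darcy flux q = K · i = 4.560 × 0.004065 = 0.01853 m/day.
Seepage velocity v = q / n_e = 0.01853 / 0.15 = 0.1236 m/day.
Travel time t = L / v = 433 / 0.1236 = 3504 days = 9.594 years.

9.59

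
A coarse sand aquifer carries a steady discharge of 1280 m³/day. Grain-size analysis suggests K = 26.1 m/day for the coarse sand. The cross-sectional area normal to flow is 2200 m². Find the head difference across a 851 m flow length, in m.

19.0

From Q = K·A·i, i = Q / (K·A) = 1280 / (26.10 × 2200) = 0.02229.
Head loss Δh = i · L = 0.02229 × 851 = 18.97 m.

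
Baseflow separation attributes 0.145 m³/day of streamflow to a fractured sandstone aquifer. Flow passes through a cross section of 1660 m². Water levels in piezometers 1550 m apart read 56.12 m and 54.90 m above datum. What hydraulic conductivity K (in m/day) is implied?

0.111

Hydraulic gradient i = (56.12 − 54.90) / 1550 = 1.22 / 1550 = 0.0007871.
From Q = K·A·i, K = Q / (A·i) = 0.145 / (1660 × 0.0007871) = 0.1110 m/day.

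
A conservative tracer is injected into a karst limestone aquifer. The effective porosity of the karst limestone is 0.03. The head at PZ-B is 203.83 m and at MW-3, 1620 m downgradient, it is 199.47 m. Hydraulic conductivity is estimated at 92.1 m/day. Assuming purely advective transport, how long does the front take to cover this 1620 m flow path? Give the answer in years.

Hydraulic gradient i = (203.83 − 199.47) / 1620 = 4.36 / 1620 = 0.002691.
Darcy flux q = K · i = 92.10 × 0.002691 = 0.2479 m/day.
Seepage velocity v = q / n_e = 0.2479 / 0.03 = 8.262 m/day.
Travel time t = L / v = 1620 / 8.262 = 196.1 days = 0.5368 years.

0.537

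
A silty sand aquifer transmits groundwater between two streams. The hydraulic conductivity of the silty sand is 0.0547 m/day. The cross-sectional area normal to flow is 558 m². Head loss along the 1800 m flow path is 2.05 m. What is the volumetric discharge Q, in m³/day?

0.0348

Hydraulic gradient i = Δh / L = 2.05 / 1800 = 0.001139.
Darcy's law: Q = K · A · i = 0.05470 × 558.0 × 0.001139 = 0.03476 m³/day.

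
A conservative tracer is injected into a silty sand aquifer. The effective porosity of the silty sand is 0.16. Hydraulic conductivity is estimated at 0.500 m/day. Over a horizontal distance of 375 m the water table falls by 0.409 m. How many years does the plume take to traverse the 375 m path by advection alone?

301

Hydraulic gradient i = Δh / L = 0.409 / 375 = 0.001091.
Darcy flux q = K · i = 0.5000 × 0.001091 = 0.0005453 m/day.
Seepage velocity v = q / n_e = 0.0005453 / 0.16 = 0.003408 m/day.
Travel time t = L / v = 375 / 0.003408 = 1.100e+05 days = 301.2 years.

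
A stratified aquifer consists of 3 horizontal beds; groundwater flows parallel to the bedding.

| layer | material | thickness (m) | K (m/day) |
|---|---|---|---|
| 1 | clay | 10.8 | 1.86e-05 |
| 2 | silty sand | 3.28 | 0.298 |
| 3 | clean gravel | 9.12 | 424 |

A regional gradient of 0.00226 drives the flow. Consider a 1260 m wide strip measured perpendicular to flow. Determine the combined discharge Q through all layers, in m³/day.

11000

Flow is parallel to layering, so each bed carries its own Darcy discharge and the transmissivities add.
Σ(K_i·b_i) = 1.86e-05×10.8 + 0.298×3.28 + 424×9.12 = 3868 m²/day.
Hydraulic gradient i = 0.00226.
Q = Σ(K_i·b_i) · W · i = 3868 × 1260 × 0.002260 = 11014 m³/day.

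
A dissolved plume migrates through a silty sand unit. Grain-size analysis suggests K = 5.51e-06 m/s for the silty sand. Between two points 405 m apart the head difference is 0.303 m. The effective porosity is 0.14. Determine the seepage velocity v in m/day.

0.00254

Convert K: 5.51e-06 m/s × 86400 = 0.4761 m/day.
Hydraulic gradient i = Δh / L = 0.303 / 405 = 0.0007481.
Darcy flux q = K · i = 0.4761 × 0.0007481 = 0.0003562 m/day.
Seepage velocity v = q / n_e = 0.0003562 / 0.14 = 0.002544 m/day.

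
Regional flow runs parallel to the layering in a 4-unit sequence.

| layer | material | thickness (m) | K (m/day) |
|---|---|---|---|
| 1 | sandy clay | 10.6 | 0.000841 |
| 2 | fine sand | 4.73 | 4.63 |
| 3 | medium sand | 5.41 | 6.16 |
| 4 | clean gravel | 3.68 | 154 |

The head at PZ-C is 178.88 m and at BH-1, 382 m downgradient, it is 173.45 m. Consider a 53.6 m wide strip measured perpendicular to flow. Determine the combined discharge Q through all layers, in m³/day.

Flow is parallel to layering, so each bed carries its own Darcy discharge and the transmissivities add.
Σ(K_i·b_i) = 0.000841×10.6 + 4.63×4.73 + 6.16×5.41 + 154×3.68 = 622.0 m²/day.
Hydraulic gradient i = (178.88 − 173.45) / 382 = 5.43 / 382 = 0.01421.
Q = Σ(K_i·b_i) · W · i = 622.0 × 53.6 × 0.01421 = 473.9 m³/day.

474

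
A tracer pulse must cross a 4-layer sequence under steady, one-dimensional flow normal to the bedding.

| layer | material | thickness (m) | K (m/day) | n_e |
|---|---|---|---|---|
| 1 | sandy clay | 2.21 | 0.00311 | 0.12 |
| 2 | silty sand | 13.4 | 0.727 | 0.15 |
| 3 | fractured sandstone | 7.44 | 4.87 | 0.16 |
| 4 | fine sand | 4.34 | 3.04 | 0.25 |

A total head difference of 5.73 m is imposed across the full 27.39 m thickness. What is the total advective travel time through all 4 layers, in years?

With flow normal to the layers, continuity requires the same specific discharge q through every layer.
Σ(b_i/K_i) = 2.21/0.00311 + 13.4/0.727 + 7.44/4.87 + 4.34/3.04 = 732.0 d.
q = Δh / Σ(b_i/K_i) = 5.73 / 732.0 = 0.007828 m/day.
In each layer the seepage velocity is v_i = q/n_i, so the layer transit time is t_i = b_i·n_i / q:
  layer 1 (sandy clay): t_1 = 2.21 × 0.12 / 0.007828 = 33.88 d
  layer 2 (silty sand): t_2 = 13.4 × 0.15 / 0.007828 = 256.8 d
  layer 3 (fractured sandstone): t_3 = 7.44 × 0.16 / 0.007828 = 152.1 d
  layer 4 (fine sand): t_4 = 4.34 × 0.25 / 0.007828 = 138.6 d
Total t = Σ t_i = 581.3 days = 1.592 years.

1.59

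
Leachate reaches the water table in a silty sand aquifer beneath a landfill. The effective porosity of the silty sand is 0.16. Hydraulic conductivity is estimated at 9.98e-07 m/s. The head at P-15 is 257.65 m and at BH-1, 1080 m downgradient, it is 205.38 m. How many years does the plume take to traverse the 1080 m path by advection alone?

Convert K: 9.98e-07 m/s × 86400 = 0.08623 m/day.
Hydraulic gradient i = (257.65 − 205.38) / 1080 = 52.27 / 1080 = 0.04840.
Darcy flux q = K · i = 0.08623 × 0.04840 = 0.004173 m/day.
Seepage velocity v = q / n_e = 0.004173 / 0.16 = 0.02608 m/day.
Travel time t = L / v = 1080 / 0.02608 = 41407 days = 113.4 years.

113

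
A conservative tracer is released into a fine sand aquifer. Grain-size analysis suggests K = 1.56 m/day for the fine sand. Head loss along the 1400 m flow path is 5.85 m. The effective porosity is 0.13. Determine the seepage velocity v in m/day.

0.0501

Hydraulic gradient i = Δh / L = 5.85 / 1400 = 0.004179.
Darcy flux q = K · i = 1.560 × 0.004179 = 0.006519 m/day.
Seepage velocity v = q / n_e = 0.006519 / 0.13 = 0.05014 m/day.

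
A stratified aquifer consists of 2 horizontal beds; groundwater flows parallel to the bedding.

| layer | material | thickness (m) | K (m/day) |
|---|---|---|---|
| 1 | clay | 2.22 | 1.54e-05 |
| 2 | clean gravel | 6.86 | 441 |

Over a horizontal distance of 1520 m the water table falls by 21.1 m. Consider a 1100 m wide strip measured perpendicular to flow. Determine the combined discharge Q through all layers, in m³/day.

46200

Flow is parallel to layering, so each bed carries its own Darcy discharge and the transmissivities add.
Σ(K_i·b_i) = 1.54e-05×2.22 + 441×6.86 = 3025 m²/day.
Hydraulic gradient i = Δh / L = 21.1 / 1520 = 0.01388.
Q = Σ(K_i·b_i) · W · i = 3025 × 1100 × 0.01388 = 46195 m³/day.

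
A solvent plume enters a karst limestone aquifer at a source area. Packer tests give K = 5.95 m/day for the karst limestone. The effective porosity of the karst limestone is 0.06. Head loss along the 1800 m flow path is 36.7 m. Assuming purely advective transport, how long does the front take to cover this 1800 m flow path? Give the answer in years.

Hydraulic gradient i = Δh / L = 36.7 / 1800 = 0.02039.
Darcy flux q = K · i = 5.950 × 0.02039 = 0.1213 m/day.
Seepage velocity v = q / n_e = 0.1213 / 0.06 = 2.022 m/day.
Travel time t = L / v = 1800 / 2.022 = 890.3 days = 2.437 years.

2.44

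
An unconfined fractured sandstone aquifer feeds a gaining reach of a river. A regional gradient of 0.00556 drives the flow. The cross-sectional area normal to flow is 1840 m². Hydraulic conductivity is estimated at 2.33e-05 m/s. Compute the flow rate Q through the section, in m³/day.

Convert K: 2.33e-05 m/s × 86400 = 2.013 m/day.
Hydraulic gradient i = 0.00556.
Darcy's law: Q = K · A · i = 2.013 × 1840 × 0.005560 = 20.60 m³/day.

20.6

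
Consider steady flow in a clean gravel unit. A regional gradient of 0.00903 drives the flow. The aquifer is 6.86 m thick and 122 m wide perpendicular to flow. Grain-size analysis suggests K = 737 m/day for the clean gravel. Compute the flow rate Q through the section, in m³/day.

Cross-sectional area A = 122 × 6.86 = 836.9 m².
Hydraulic gradient i = 0.00903.
Darcy's law: Q = K · A · i = 737.0 × 836.9 × 0.009030 = 5570 m³/day.

5570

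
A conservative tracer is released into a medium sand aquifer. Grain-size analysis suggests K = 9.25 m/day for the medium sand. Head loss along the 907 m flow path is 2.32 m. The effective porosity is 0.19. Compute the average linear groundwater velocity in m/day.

0.125

Hydraulic gradient i = Δh / L = 2.32 / 907 = 0.002558.
Darcy flux q = K · i = 9.250 × 0.002558 = 0.02366 m/day.
Seepage velocity v = q / n_e = 0.02366 / 0.19 = 0.1245 m/day.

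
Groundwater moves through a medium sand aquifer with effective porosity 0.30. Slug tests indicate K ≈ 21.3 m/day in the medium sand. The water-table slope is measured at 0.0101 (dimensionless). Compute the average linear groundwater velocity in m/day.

0.717

Hydraulic gradient i = 0.0101.
Darcy flux q = K · i = 21.30 × 0.01010 = 0.2151 m/day.
Seepage velocity v = q / n_e = 0.2151 / 0.30 = 0.7171 m/day.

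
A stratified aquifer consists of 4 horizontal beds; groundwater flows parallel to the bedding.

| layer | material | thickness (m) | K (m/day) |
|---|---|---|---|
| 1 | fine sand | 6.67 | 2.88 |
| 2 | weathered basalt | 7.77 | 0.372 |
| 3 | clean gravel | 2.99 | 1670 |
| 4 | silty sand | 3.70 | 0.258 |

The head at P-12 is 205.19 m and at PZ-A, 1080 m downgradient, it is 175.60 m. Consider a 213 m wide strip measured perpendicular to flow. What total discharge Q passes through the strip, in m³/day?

Flow is parallel to layering, so each bed carries its own Darcy discharge and the transmissivities add.
Σ(K_i·b_i) = 2.88×6.67 + 0.372×7.77 + 1670×2.99 + 0.258×3.70 = 5016 m²/day.
Hydraulic gradient i = (205.19 − 175.60) / 1080 = 29.59 / 1080 = 0.02740.
Q = Σ(K_i·b_i) · W · i = 5016 × 213 × 0.02740 = 29274 m³/day.

29300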